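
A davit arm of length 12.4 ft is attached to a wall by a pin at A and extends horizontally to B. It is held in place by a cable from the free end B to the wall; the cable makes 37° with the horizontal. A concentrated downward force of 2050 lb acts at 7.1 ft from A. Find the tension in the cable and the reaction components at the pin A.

ΣM about A: T·sin37°·12.4 − 2050·7.1 = 0 → T = 14555/(12.4·0.601815) = 1950.42 ≈ 1950 lb.
ΣF_x = 0: A_x − T·cos37° = 0 → A_x = 1950.42 × 0.798636 = 1558 lb.
ΣF_y = 0: A_y + T·sin37° − 2050 = 0 → A_y = 2050 − 1950.42 × 0.601815 = 876.2 lb.

T = 1950 lb, A_x = 1558 lb, A_y = 876.2 lb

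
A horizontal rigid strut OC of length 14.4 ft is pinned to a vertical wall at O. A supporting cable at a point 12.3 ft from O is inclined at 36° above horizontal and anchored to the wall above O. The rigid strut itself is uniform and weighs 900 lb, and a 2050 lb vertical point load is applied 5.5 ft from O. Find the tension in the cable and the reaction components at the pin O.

T = 2456 lb, O_x = 1987 lb, O_y = 1507 lb

ΣM about O: T·sin36°·12.3 − 900·7.2 − 2050·5.5 = 0 → T = 17755/(12.3·0.587785) = 2455.82 ≈ 2456 lb.
ΣF_x = 0: O_x − T·cos36° = 0 → O_x = 2455.82 × 0.809017 = 1987 lb.
ΣF_y = 0: O_y + T·sin36° − 900 − 2050 = 0 → O_y = 2950 − 2455.82 × 0.587785 = 1507 lb.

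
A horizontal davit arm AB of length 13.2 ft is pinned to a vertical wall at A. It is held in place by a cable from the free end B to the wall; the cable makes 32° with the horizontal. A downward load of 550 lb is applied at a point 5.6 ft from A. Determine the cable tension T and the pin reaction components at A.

ΣM about A: T·sin32°·13.2 − 550·5.6 = 0 → T = 3080/(13.2·0.529919) = 440.319 ≈ 440.3 lb.
ΣF_x = 0: A_x − T·cos32° = 0 → A_x = 440.319 × 0.848048 = 373.4 lb.
ΣF_y = 0: A_y + T·sin32° − 550 = 0 → A_y = 550 − 440.319 × 0.529919 = 316.7 lb.

T = 440.3 lb, A_x = 373.4 lb, A_y = 316.7 lb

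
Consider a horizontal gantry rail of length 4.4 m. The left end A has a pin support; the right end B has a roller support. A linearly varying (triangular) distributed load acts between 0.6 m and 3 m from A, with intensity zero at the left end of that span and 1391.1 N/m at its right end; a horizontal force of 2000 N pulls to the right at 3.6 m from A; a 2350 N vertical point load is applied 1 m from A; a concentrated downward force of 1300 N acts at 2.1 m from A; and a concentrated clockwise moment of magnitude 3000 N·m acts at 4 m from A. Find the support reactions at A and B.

A_x = -2000 N, A_y = 2648 N, B_y = 2671 N

Resultant of the triangular load: ½ × 1391.1 × 2.4 = 1669.32 N, acting at 2.2 m from A (one-third of the span from the peak).
Moments about A: B_y·4.4 − (½·1391.1·2.4)·2.2 − 2350·1 − 1300·2.1 − 3000 = 0 → B_y = 11752.504/4.4 = 2671.02 ≈ 2671 N.
ΣF_y = 0: A_y + 2671.02 − ½·1391.1·2.4 − 2350 − 1300 = 0 → A_y = 2648 N.
ΣF_x = 0: A_x + 2000 = 0 → A_x = -2000 N.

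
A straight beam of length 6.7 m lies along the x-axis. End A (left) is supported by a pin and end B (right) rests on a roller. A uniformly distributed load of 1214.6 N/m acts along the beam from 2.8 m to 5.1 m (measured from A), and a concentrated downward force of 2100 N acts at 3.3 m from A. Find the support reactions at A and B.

Resultant of the distributed load: 1214.6 × 2.3 = 2793.58 N at 3.95 m from A.
Moments about A: B_y·6.7 − (1214.6·2.3)·3.95 − 2100·3.3 = 0 → B_y = 17964.641/6.7 = 2681.29 ≈ 2681 N.
ΣF_y = 0: A_y + 2681.29 − 1214.6·2.3 − 2100 = 0 → A_y = 2212 N.
ΣF_x = 0: no horizontal applied forces, so A_x = 0.

A_x = 0, A_y = 2212 N, B_y = 2681 N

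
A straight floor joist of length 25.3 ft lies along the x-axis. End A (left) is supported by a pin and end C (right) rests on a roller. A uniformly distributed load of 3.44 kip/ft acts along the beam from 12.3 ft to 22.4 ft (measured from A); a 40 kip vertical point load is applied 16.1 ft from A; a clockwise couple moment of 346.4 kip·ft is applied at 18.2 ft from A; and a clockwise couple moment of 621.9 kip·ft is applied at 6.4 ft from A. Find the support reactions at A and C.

Resultant of the distributed load: 3.44 × 10.1 = 34.744 kip at 17.35 ft from A.
Moments about A: C_y·25.3 − (3.44·10.1)·17.35 − 40·16.1 − 346.4 − 621.9 = 0 → C_y = 2215.1084/25.3 = 87.5537 ≈ 87.55 kip.
ΣF_y = 0: A_y + 87.5537 − 3.44·10.1 − 40 = 0 → A_y = -12.81 kip.
ΣF_x = 0: no horizontal applied forces, so A_x = 0.

A_x = 0, A_y = -12.81 kip, C_y = 87.55 kip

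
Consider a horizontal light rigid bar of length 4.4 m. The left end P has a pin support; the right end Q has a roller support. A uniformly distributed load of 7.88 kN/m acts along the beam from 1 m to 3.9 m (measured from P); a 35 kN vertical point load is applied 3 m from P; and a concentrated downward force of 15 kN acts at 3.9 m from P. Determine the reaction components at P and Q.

Resultant of the distributed load: 7.88 × 2.9 = 22.852 kN at 2.45 m from P.
Taking moments about P: Q_y·4.4 − (7.88·2.9)·2.45 − 35·3 − 15·3.9 = 0 → Q_y = 219.4874/4.4 = 49.8835 ≈ 49.88 kN.
ΣF_y = 0: P_y + 49.8835 − 7.88·2.9 − 35 − 15 = 0 → P_y = 22.97 kN.
ΣF_x = 0: no horizontal applied forces, so P_x = 0.

P_x = 0, P_y = 22.97 kN, Q_y = 49.88 kN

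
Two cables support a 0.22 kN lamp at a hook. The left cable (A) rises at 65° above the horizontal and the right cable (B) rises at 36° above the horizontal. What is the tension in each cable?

ΣF_x = 0: −T_A·cos65° + T_B·cos36° = 0 → T_B = 0.522385·T_A.
ΣF_y = 0: T_A·sin65° + T_B·sin36° = 0.22.
Substitute: T_A·(0.906308 + 0.522385·0.587785) = 0.22 → T_A = 0.181315 ≈ 0.1813 kN.
Then T_B = 0.522385 × 0.181315 = 0.09472 kN.

T_A = 0.1813 kN, T_B = 0.09472 kN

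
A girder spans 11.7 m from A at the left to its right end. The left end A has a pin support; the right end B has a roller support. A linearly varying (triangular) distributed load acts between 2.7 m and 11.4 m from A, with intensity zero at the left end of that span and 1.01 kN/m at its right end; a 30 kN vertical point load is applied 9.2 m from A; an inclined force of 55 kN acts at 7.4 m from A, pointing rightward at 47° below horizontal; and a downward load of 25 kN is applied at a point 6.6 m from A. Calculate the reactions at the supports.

A_x = -37.51 kN, A_y = 33.29 kN, B_y = 66.33 kN

Resultant of the triangular load: ½ × 1.01 × 8.7 = 4.3935 kN, acting at 8.5 m from A (one-third of the span from the peak).
ΣM about A: B_y·11.7 − (½·1.01·8.7)·8.5 − 30·9.2 − 55·sin47°·7.4 − 25·6.6 = 0 → B_y = 776.006/11.7 = 66.3253 ≈ 66.33 kN.
ΣF_y = 0: A_y + 66.3253 − ½·1.01·8.7 − 30 − 55·sin47° − 25 = 0 → A_y = 33.29 kN.
ΣF_x = 0: A_x + 55·cos47° = 0 → A_x = -37.51 kN.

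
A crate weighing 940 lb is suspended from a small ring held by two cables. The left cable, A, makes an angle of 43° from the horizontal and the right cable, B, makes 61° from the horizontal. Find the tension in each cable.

ΣF_x = 0: −T_A·cos43° + T_B·cos61° = 0 → T_B = 1.50854·T_A.
ΣF_y = 0: T_A·sin43° + T_B·sin61° = 940.
Substitute: T_A·(0.681998 + 1.50854·0.87462) = 940 → T_A = 469.672 ≈ 469.7 lb.
Then T_B = 1.50854 × 469.672 = 708.5 lb.

T_A = 469.7 lb, T_B = 708.5 lb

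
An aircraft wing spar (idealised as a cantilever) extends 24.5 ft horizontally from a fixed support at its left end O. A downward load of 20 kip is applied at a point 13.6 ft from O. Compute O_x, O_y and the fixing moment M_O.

O_x = 0, O_y = 20.00 kip, M_O = 272.0 kip·ft

ΣF_x = 0: O_x = 0.
ΣF_y = 0: O_y − 20 = 0 → O_y = 20.00 kip.
ΣM about O: M_O − 20·13.6 = 0 → M_O = 272.0 kip·ft.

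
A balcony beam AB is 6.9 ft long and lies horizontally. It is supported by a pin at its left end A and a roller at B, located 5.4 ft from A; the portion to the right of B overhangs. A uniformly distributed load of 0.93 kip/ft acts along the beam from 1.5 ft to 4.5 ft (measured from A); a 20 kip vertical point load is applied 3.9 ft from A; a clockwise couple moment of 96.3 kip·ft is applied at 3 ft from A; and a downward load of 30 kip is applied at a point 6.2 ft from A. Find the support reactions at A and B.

A_x = 0, A_y = -15.48 kip, B_y = 68.27 kip

Resultant of the distributed load: 0.93 × 3 = 2.79 kip at 3 ft from A.
ΣM about A: B_y·5.4 − (0.93·3)·3 − 20·3.9 − 96.3 − 30·6.2 = 0 → B_y = 368.67/5.4 = 68.2722 ≈ 68.27 kip.
ΣF_y = 0: A_y + 68.2722 − 0.93·3 − 20 − 30 = 0 → A_y = -15.48 kip.
ΣF_x = 0: no horizontal applied forces, so A_x = 0.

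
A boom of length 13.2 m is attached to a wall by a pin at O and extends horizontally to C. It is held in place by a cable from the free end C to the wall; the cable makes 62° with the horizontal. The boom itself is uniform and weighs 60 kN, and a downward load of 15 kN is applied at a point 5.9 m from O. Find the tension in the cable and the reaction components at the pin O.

T = 41.57 kN, O_x = 19.52 kN, O_y = 38.30 kN

ΣM about O: T·sin62°·13.2 − 60·6.6 − 15·5.9 = 0 → T = 484.5/(13.2·0.882948) = 41.5704 ≈ 41.57 kN.
ΣF_x = 0: O_x − T·cos62° = 0 → O_x = 41.5704 × 0.469472 = 19.52 kN.
ΣF_y = 0: O_y + T·sin62° − 60 − 15 = 0 → O_y = 75 − 41.5704 × 0.882948 = 38.30 kN.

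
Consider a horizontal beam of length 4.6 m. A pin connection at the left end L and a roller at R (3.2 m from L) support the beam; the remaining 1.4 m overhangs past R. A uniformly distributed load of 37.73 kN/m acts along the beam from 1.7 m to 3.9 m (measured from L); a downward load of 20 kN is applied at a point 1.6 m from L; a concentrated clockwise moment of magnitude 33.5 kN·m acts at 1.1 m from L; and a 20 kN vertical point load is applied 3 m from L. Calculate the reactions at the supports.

Resultant of the distributed load: 37.73 × 2.2 = 83.006 kN at 2.8 m from L.
ΣM about L: R_y·3.2 − (37.73·2.2)·2.8 − 20·1.6 − 33.5 − 20·3 = 0 → R_y = 357.9168/3.2 = 111.849 ≈ 111.8 kN.
ΣF_y = 0: L_y + 111.849 − 37.73·2.2 − 20 − 20 = 0 → L_y = 11.16 kN.
ΣF_x = 0: no horizontal applied forces, so L_x = 0.

L_x = 0, L_y = 11.16 kN, R_y = 111.8 kN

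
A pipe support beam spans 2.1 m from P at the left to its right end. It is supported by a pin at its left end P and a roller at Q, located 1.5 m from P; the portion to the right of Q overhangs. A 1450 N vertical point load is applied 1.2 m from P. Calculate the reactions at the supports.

Moments about P: Q_y·1.5 − 1450·1.2 = 0 → Q_y = 1740/1.5 = 1160 N.
ΣF_y = 0: P_y + 1160 − 1450 = 0 → P_y = 290.0 N.
ΣF_x = 0: no horizontal applied forces, so P_x = 0.

P_x = 0, P_y = 290.0 N, Q_y = 1160 N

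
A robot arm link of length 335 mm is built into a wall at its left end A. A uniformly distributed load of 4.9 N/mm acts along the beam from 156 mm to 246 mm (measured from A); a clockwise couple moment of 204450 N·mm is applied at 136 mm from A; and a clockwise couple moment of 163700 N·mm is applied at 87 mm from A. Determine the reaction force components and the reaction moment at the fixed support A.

A_x = 0, A_y = 441.0 N, M_A = 456800 N·mm

Resultant of the distributed load: 4.9 × 90 = 441 N at 201 mm from A.
ΣF_x = 0: A_x = 0.
ΣF_y = 0: A_y − 4.9·90 = 0 → A_y = 441.0 N.
ΣM about A: M_A − (4.9·90)·201 − 204450 − 163700 = 0 → M_A = 456800 N·mm.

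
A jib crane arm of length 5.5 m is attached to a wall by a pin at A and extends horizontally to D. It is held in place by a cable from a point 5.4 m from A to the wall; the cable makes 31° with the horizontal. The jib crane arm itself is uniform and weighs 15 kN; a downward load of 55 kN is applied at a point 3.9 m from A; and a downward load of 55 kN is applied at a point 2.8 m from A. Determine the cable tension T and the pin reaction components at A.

ΣM about A: T·sin31°·5.4 − 15·2.75 − 55·3.9 − 55·2.8 = 0 → T = 409.75/(5.4·0.515038) = 147.328 ≈ 147.3 kN.
ΣF_x = 0: A_x − T·cos31° = 0 → A_x = 147.328 × 0.857167 = 126.3 kN.
ΣF_y = 0: A_y + T·sin31° − 15 − 55 − 55 = 0 → A_y = 125 − 147.328 × 0.515038 = 49.12 kN.

T = 147.3 kN, A_x = 126.3 kN, A_y = 49.12 kN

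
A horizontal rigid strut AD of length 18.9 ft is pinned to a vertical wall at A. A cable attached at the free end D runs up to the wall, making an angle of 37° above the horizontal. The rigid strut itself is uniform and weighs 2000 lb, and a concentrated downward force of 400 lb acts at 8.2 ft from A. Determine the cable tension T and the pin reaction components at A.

T = 1950 lb, A_x = 1557 lb, A_y = 1226 lb

ΣM about A: T·sin37°·18.9 − 2000·9.45 − 400·8.2 = 0 → T = 22180/(18.9·0.601815) = 1950.01 ≈ 1950 lb.
ΣF_x = 0: A_x − T·cos37° = 0 → A_x = 1950.01 × 0.798636 = 1557 lb.
ΣF_y = 0: A_y + T·sin37° − 2000 − 400 = 0 → A_y = 2400 − 1950.01 × 0.601815 = 1226 lb.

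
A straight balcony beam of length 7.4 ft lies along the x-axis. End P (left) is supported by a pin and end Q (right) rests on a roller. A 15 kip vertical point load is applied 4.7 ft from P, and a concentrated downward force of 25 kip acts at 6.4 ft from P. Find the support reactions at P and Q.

Moments about P: Q_y·7.4 − 15·4.7 − 25·6.4 = 0 → Q_y = 230.5/7.4 = 31.1486 ≈ 31.15 kip.
ΣF_y = 0: P_y + 31.1486 − 15 − 25 = 0 → P_y = 8.851 kip.
ΣF_x = 0: no horizontal applied forces, so P_x = 0.

P_x = 0, P_y = 8.851 kip, Q_y = 31.15 kip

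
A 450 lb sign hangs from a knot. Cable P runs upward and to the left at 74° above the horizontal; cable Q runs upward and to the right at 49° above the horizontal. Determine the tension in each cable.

T_P = 352.0 lb, T_Q = 147.9 lb

ΣF_x = 0: −T_P·cos74° + T_Q·cos49° = 0 → T_Q = 0.420141·T_P.
ΣF_y = 0: T_P·sin74° + T_Q·sin49° = 450.
Substitute: T_P·(0.961262 + 0.420141·0.75471) = 450 → T_P = 352.017 ≈ 352.0 lb.
Then T_Q = 0.420141 × 352.017 = 147.9 lb.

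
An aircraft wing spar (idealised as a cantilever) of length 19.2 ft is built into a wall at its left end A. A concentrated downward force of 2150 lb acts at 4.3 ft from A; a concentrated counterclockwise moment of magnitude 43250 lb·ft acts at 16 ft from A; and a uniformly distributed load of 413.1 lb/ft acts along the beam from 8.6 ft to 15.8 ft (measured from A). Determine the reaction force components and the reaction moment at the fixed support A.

Resultant of the distributed load: 413.1 × 7.2 = 2974.32 lb at 12.2 ft from A.
ΣF_x = 0: A_x = 0.
ΣF_y = 0: A_y − 2150 − 413.1·7.2 = 0 → A_y = 5124 lb.
ΣM about A: M_A − 2150·4.3 + 43250 − (413.1·7.2)·12.2 = 0 → M_A = 2282 lb·ft.

A_x = 0, A_y = 5124 lb, M_A = 2282 lb·ft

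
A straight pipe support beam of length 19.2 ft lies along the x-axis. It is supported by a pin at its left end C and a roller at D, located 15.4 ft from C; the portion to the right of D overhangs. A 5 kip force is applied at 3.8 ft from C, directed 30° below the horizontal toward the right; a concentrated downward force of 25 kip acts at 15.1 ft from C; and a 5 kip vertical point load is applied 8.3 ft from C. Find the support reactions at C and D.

Moments about C: D_y·15.4 − 5·sin30°·3.8 − 25·15.1 − 5·8.3 = 0 → D_y = 428.5/15.4 = 27.8247 ≈ 27.82 kip.
ΣF_y = 0: C_y + 27.8247 − 5·sin30° − 25 − 5 = 0 → C_y = 4.675 kip.
ΣF_x = 0: C_x + 5·cos30° = 0 → C_x = -4.330 kip.

C_x = -4.330 kip, C_y = 4.675 kip, D_y = 27.82 kip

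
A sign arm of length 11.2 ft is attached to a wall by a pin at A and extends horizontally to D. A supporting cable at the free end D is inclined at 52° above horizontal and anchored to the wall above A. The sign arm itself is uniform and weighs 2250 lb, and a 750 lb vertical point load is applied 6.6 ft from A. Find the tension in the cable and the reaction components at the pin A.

T = 1989 lb, A_x = 1224 lb, A_y = 1433 lb

ΣM about A: T·sin52°·11.2 − 2250·5.6 − 750·6.6 = 0 → T = 17550/(11.2·0.788011) = 1988.51 ≈ 1989 lb.
ΣF_x = 0: A_x − T·cos52° = 0 → A_x = 1988.51 × 0.615661 = 1224 lb.
ΣF_y = 0: A_y + T·sin52° − 2250 − 750 = 0 → A_y = 3000 − 1988.51 × 0.788011 = 1433 lb.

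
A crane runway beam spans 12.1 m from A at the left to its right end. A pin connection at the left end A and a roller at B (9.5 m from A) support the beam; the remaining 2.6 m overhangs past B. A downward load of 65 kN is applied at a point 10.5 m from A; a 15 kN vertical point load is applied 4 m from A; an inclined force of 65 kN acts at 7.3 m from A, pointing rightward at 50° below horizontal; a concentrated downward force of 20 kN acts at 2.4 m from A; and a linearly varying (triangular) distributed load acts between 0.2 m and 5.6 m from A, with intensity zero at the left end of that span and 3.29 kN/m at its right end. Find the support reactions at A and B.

A_x = -41.78 kN, A_y = 33.65 kN, B_y = 125.0 kN

Resultant of the triangular load: ½ × 3.29 × 5.4 = 8.883 kN, acting at 3.8 m from A (one-third of the span from the peak).
Moments about A: B_y·9.5 − 65·10.5 − 15·4 − 65·sin50°·7.3 − 20·2.4 − (½·3.29·5.4)·3.8 = 0 → B_y = 1187.74/9.5 = 125.025 ≈ 125.0 kN.
ΣF_y = 0: A_y + 125.025 − 65 − 15 − 65·sin50° − 20 − ½·3.29·5.4 = 0 → A_y = 33.65 kN.
ΣF_x = 0: A_x + 65·cos50° = 0 → A_x = -41.78 kN.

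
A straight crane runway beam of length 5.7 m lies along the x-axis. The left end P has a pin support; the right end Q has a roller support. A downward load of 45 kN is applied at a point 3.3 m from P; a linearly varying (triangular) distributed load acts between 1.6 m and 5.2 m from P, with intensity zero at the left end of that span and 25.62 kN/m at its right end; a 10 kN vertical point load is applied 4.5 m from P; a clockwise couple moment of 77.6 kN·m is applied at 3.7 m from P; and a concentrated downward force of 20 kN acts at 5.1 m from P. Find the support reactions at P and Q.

P_x = 0, P_y = 23.30 kN, Q_y = 97.82 kN

Resultant of the triangular load: ½ × 25.62 × 3.6 = 46.116 kN, acting at 4 m from P (one-third of the span from the peak).
ΣM about P: Q_y·5.7 − 45·3.3 − (½·25.62·3.6)·4 − 10·4.5 − 77.6 − 20·5.1 = 0 → Q_y = 557.564/5.7 = 97.8182 ≈ 97.82 kN.
ΣF_y = 0: P_y + 97.8182 − 45 − ½·25.62·3.6 − 10 − 20 = 0 → P_y = 23.30 kN.
ΣF_x = 0: no horizontal applied forces, so P_x = 0.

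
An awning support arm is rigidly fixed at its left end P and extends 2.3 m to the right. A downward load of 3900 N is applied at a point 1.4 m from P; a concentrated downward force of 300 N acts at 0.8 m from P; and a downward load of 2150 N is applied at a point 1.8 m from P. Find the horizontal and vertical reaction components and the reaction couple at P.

ΣF_x = 0: P_x = 0.
ΣF_y = 0: P_y − 3900 − 300 − 2150 = 0 → P_y = 6350 N.
ΣM about P: M_P − 3900·1.4 − 300·0.8 − 2150·1.8 = 0 → M_P = 9570 N·m.

P_x = 0, P_y = 6350 N, M_P = 9570 N·m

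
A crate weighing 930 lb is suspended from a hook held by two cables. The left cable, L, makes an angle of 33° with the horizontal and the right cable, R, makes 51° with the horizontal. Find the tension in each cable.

ΣF_x = 0: −T_L·cos33° + T_R·cos51° = 0 → T_R = 1.33266·T_L.
ΣF_y = 0: T_L·sin33° + T_R·sin51° = 930.
Substitute: T_L·(0.544639 + 1.33266·0.777146) = 930 → T_L = 588.492 ≈ 588.5 lb.
Then T_R = 1.33266 × 588.492 = 784.3 lb.

T_L = 588.5 lb, T_R = 784.3 lb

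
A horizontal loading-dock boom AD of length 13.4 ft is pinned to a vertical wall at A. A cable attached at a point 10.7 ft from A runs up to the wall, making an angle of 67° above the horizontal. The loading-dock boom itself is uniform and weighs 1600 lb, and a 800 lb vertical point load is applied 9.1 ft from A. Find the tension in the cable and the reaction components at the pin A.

T = 1828 lb, A_x = 714.1 lb, A_y = 717.8 lb

ΣM about A: T·sin67°·10.7 − 1600·6.7 − 800·9.1 = 0 → T = 18000/(10.7·0.920505) = 1827.52 ≈ 1828 lb.
ΣF_x = 0: A_x − T·cos67° = 0 → A_x = 1827.52 × 0.390731 = 714.1 lb.
ΣF_y = 0: A_y + T·sin67° − 1600 − 800 = 0 → A_y = 2400 − 1827.52 × 0.920505 = 717.8 lb.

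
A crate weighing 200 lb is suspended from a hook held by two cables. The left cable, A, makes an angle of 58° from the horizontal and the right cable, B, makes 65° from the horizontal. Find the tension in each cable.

ΣF_x = 0: −T_A·cos58° + T_B·cos65° = 0 → T_B = 1.2539·T_A.
ΣF_y = 0: T_A·sin58° + T_B·sin65° = 200.
Substitute: T_A·(0.848048 + 1.2539·0.906308) = 200 → T_A = 100.783 ≈ 100.8 lb.
Then T_B = 1.2539 × 100.783 = 126.4 lb.

T_A = 100.8 lb, T_B = 126.4 lb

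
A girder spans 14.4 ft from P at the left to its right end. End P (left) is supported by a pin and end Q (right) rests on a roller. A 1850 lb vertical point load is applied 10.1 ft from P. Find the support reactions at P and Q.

Moments about P: Q_y·14.4 − 1850·10.1 = 0 → Q_y = 18685/14.4 = 1297.57 ≈ 1298 lb.
ΣF_y = 0: P_y + 1297.57 − 1850 = 0 → P_y = 552.4 lb.
ΣF_x = 0: no horizontal applied forces, so P_x = 0.

P_x = 0, P_y = 552.4 lb, Q_y = 1298 lb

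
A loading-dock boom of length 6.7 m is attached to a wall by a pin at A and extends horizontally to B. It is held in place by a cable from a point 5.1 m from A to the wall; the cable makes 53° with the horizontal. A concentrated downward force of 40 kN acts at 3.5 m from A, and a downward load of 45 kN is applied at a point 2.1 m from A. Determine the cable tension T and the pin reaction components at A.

T = 57.57 kN, A_x = 34.65 kN, A_y = 39.02 kN

ΣM about A: T·sin53°·5.1 − 40·3.5 − 45·2.1 = 0 → T = 234.5/(5.1·0.798636) = 57.5737 ≈ 57.57 kN.
ΣF_x = 0: A_x − T·cos53° = 0 → A_x = 57.5737 × 0.601815 = 34.65 kN.
ΣF_y = 0: A_y + T·sin53° − 40 − 45 = 0 → A_y = 85 − 57.5737 × 0.798636 = 39.02 kN.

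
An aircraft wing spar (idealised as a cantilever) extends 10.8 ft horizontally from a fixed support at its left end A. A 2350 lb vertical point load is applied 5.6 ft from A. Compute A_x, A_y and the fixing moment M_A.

ΣF_x = 0: A_x = 0.
ΣF_y = 0: A_y − 2350 = 0 → A_y = 2350 lb.
ΣM about A: M_A − 2350·5.6 = 0 → M_A = 13160 lb·ft.

A_x = 0, A_y = 2350 lb, M_A = 13160 lb·ft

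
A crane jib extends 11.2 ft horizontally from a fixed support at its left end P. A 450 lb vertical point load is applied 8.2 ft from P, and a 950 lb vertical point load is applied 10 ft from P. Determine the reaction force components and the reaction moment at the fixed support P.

ΣF_x = 0: P_x = 0.
ΣF_y = 0: P_y − 450 − 950 = 0 → P_y = 1400 lb.
ΣM about P: M_P − 450·8.2 − 950·10 = 0 → M_P = 13190 lb·ft.

P_x = 0, P_y = 1400 lb, M_P = 13190 lb·ft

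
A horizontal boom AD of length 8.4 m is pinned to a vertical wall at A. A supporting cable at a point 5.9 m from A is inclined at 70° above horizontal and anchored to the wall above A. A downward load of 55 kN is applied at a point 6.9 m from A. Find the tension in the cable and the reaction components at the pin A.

T = 68.45 kN, A_x = 23.41 kN, A_y = -9.322 kN

ΣM about A: T·sin70°·5.9 − 55·6.9 = 0 → T = 379.5/(5.9·0.939693) = 68.4501 ≈ 68.45 kN.
ΣF_x = 0: A_x − T·cos70° = 0 → A_x = 68.4501 × 0.34202 = 23.41 kN.
ΣF_y = 0: A_y + T·sin70° − 55 = 0 → A_y = 55 − 68.4501 × 0.939693 = -9.322 kN.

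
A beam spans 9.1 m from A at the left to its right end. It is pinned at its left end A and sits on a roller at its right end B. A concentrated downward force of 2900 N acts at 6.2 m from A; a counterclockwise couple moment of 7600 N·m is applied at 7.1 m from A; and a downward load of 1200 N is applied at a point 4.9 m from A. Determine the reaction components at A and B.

A_x = 0, A_y = 2313 N, B_y = 1787 N

ΣM about A: B_y·9.1 − 2900·6.2 + 7600 − 1200·4.9 = 0 → B_y = 16260/9.1 = 1786.81 ≈ 1787 N.
ΣF_y = 0: A_y + 1786.81 − 2900 − 1200 = 0 → A_y = 2313 N.
ΣF_x = 0: no horizontal applied forces, so A_x = 0.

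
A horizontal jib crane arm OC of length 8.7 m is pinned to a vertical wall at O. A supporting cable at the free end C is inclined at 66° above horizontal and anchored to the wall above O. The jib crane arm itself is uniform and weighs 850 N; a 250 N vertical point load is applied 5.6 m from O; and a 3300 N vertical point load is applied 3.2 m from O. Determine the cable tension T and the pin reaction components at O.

T = 1970 N, O_x = 801.3 N, O_y = 2600 N

ΣM about O: T·sin66°·8.7 − 850·4.35 − 250·5.6 − 3300·3.2 = 0 → T = 15657.5/(8.7·0.913545) = 1970.03 ≈ 1970 N.
ΣF_x = 0: O_x − T·cos66° = 0 → O_x = 1970.03 × 0.406737 = 801.3 N.
ΣF_y = 0: O_y + T·sin66° − 850 − 250 − 3300 = 0 → O_y = 4400 − 1970.03 × 0.913545 = 2600 N.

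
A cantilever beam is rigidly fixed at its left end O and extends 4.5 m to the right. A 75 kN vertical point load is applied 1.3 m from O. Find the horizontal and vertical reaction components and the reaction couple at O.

ΣF_x = 0: O_x = 0.
ΣF_y = 0: O_y − 75 = 0 → O_y = 75.00 kN.
ΣM about O: M_O − 75·1.3 = 0 → M_O = 97.50 kN·m.

O_x = 0, O_y = 75.00 kN, M_O = 97.50 kN·m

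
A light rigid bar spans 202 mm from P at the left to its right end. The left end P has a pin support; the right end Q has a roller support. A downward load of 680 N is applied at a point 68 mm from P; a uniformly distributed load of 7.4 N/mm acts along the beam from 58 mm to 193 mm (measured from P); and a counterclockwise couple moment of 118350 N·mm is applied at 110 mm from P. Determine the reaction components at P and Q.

Resultant of the distributed load: 7.4 × 135 = 999 N at 125.5 mm from P.
ΣM about P: Q_y·202 − 680·68 − (7.4·135)·125.5 + 118350 = 0 → Q_y = 53264.5/202 = 263.686 ≈ 263.7 N.
ΣF_y = 0: P_y + 263.686 − 680 − 7.4·135 = 0 → P_y = 1415 N.
ΣF_x = 0: no horizontal applied forces, so P_x = 0.

P_x = 0, P_y = 1415 N, Q_y = 263.7 N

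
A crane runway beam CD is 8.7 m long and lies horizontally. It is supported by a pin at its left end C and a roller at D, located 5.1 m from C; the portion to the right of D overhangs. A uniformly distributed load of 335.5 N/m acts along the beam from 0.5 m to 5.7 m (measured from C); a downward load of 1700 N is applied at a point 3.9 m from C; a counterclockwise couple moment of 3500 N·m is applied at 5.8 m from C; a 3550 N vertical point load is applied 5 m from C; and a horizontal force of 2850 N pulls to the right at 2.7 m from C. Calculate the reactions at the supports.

C_x = -2850 N, C_y = 1840 N, D_y = 5155 N

Resultant of the distributed load: 335.5 × 5.2 = 1744.6 N at 3.1 m from C.
Taking moments about C: D_y·5.1 − (335.5·5.2)·3.1 − 1700·3.9 + 3500 − 3550·5 = 0 → D_y = 26288.26/5.1 = 5154.56 ≈ 5155 N.
ΣF_y = 0: C_y + 5154.56 − 335.5·5.2 − 1700 − 3550 = 0 → C_y = 1840 N.
ΣF_x = 0: C_x + 2850 = 0 → C_x = -2850 N.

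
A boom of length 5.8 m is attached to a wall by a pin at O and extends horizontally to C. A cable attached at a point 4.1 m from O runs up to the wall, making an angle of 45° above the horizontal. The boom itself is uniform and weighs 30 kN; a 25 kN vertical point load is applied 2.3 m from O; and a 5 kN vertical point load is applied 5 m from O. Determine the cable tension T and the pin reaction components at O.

T = 58.47 kN, O_x = 41.34 kN, O_y = 18.66 kN

ΣM about O: T·sin45°·4.1 − 30·2.9 − 25·2.3 − 5·5 = 0 → T = 169.5/(4.1·0.707107) = 58.4656 ≈ 58.47 kN.
ΣF_x = 0: O_x − T·cos45° = 0 → O_x = 58.4656 × 0.707107 = 41.34 kN.
ΣF_y = 0: O_y + T·sin45° − 30 − 25 − 5 = 0 → O_y = 60 − 58.4656 × 0.707107 = 18.66 kN.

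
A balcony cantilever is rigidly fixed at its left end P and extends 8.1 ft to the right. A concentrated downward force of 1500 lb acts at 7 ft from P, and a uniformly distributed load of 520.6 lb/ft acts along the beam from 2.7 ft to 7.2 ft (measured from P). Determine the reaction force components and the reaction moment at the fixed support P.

Resultant of the distributed load: 520.6 × 4.5 = 2342.7 lb at 4.95 ft from P.
ΣF_x = 0: P_x = 0.
ΣF_y = 0: P_y − 1500 − 520.6·4.5 = 0 → P_y = 3843 lb.
ΣM about P: M_P − 1500·7 − (520.6·4.5)·4.95 = 0 → M_P = 22100 lb·ft.

P_x = 0, P_y = 3843 lb, M_P = 22100 lb·ft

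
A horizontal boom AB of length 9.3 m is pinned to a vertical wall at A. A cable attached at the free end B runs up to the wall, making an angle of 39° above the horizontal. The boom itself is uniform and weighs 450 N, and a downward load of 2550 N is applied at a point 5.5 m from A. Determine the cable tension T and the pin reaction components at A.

ΣM about A: T·sin39°·9.3 − 450·4.65 − 2550·5.5 = 0 → T = 16117.5/(9.3·0.62932) = 2753.87 ≈ 2754 N.
ΣF_x = 0: A_x − T·cos39° = 0 → A_x = 2753.87 × 0.777146 = 2140 N.
ΣF_y = 0: A_y + T·sin39° − 450 − 2550 = 0 → A_y = 3000 − 2753.87 × 0.62932 = 1267 N.

T = 2754 N, A_x = 2140 N, A_y = 1267 N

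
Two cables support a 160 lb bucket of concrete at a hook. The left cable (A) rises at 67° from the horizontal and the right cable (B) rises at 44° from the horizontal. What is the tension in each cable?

T_A = 123.3 lb, T_B = 66.96 lb

ΣF_x = 0: −T_A·cos67° + T_B·cos44° = 0 → T_B = 0.54318·T_A.
ΣF_y = 0: T_A·sin67° + T_B·sin44° = 160.
Substitute: T_A·(0.920505 + 0.54318·0.694658) = 160 → T_A = 123.283 ≈ 123.3 lb.
Then T_B = 0.54318 × 123.283 = 66.96 lb.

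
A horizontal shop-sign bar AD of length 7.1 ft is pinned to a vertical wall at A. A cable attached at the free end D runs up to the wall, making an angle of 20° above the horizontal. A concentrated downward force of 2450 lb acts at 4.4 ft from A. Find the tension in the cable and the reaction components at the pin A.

T = 4439 lb, A_x = 4172 lb, A_y = 931.7 lb

ΣM about A: T·sin20°·7.1 − 2450·4.4 = 0 → T = 10780/(7.1·0.34202) = 4439.24 ≈ 4439 lb.
ΣF_x = 0: A_x − T·cos20° = 0 → A_x = 4439.24 × 0.939693 = 4172 lb.
ΣF_y = 0: A_y + T·sin20° − 2450 = 0 → A_y = 2450 − 4439.24 × 0.34202 = 931.7 lb.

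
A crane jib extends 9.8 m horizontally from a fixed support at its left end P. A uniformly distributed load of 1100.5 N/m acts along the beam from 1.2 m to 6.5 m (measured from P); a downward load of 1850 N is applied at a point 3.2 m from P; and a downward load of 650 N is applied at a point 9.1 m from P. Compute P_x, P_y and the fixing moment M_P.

Resultant of the distributed load: 1100.5 × 5.3 = 5832.65 N at 3.85 m from P.
ΣF_x = 0: P_x = 0.
ΣF_y = 0: P_y − 1100.5·5.3 − 1850 − 650 = 0 → P_y = 8333 N.
ΣM about P: M_P − (1100.5·5.3)·3.85 − 1850·3.2 − 650·9.1 = 0 → M_P = 34290 N·m.

P_x = 0, P_y = 8333 N, M_P = 34290 N·m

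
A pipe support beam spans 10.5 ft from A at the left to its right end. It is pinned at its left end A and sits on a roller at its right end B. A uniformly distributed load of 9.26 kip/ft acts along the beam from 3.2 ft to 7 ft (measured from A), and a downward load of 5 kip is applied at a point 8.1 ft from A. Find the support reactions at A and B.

Resultant of the distributed load: 9.26 × 3.8 = 35.188 kip at 5.1 ft from A.
Moments about A: B_y·10.5 − (9.26·3.8)·5.1 − 5·8.1 = 0 → B_y = 219.9588/10.5 = 20.9485 ≈ 20.95 kip.
ΣF_y = 0: A_y + 20.9485 − 9.26·3.8 − 5 = 0 → A_y = 19.24 kip.
ΣF_x = 0: no horizontal applied forces, so A_x = 0.

A_x = 0, A_y = 19.24 kip, B_y = 20.95 kip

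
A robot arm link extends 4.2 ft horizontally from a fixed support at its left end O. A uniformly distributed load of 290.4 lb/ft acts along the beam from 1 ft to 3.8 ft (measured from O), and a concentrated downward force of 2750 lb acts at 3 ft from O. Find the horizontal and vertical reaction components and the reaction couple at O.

Resultant of the distributed load: 290.4 × 2.8 = 813.12 lb at 2.4 ft from O.
ΣF_x = 0: O_x = 0.
ΣF_y = 0: O_y − 290.4·2.8 − 2750 = 0 → O_y = 3563 lb.
ΣM about O: M_O − (290.4·2.8)·2.4 − 2750·3 = 0 → M_O = 10200 lb·ft.

O_x = 0, O_y = 3563 lb, M_O = 10200 lb·ft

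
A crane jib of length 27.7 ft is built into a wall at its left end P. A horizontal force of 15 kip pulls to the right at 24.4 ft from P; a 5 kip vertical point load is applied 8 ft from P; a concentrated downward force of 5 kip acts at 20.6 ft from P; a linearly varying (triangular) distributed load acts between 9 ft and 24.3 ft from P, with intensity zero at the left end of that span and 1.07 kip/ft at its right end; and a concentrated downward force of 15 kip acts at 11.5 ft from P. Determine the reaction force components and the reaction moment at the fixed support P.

Resultant of the triangular load: ½ × 1.07 × 15.3 = 8.1855 kip, acting at 19.2 ft from P (one-third of the span from the peak).
ΣF_x = 0: P_x + 15 = 0 → P_x = -15.00 kip.
ΣF_y = 0: P_y − 5 − 5 − ½·1.07·15.3 − 15 = 0 → P_y = 33.19 kip.
ΣM about P: M_P − 5·8 − 5·20.6 − (½·1.07·15.3)·19.2 − 15·11.5 = 0 → M_P = 472.7 kip·ft.

P_x = -15.00 kip, P_y = 33.19 kip, M_P = 472.7 kip·ft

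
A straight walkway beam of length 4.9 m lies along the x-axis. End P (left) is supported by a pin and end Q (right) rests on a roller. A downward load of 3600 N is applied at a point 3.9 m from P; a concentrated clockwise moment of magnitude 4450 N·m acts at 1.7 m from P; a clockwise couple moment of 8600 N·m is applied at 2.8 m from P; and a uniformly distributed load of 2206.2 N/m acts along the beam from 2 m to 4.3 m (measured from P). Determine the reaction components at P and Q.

Resultant of the distributed load: 2206.2 × 2.3 = 5074.26 N at 3.15 m from P.
ΣM about P: Q_y·4.9 − 3600·3.9 − 4450 − 8600 − (2206.2·2.3)·3.15 = 0 → Q_y = 43073.919/4.9 = 8790.6 ≈ 8791 N.
ΣF_y = 0: P_y + 8790.6 − 3600 − 2206.2·2.3 = 0 → P_y = -116.3 N.
ΣF_x = 0: no horizontal applied forces, so P_x = 0.

P_x = 0, P_y = -116.3 N, Q_y = 8791 N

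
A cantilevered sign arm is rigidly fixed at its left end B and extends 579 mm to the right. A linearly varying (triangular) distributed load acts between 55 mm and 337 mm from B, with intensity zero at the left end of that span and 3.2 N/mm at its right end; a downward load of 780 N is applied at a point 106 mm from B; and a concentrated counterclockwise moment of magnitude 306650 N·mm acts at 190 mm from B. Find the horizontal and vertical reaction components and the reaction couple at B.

B_x = 0, B_y = 1231 N, M_B = -114300 N·mm

Resultant of the triangular load: ½ × 3.2 × 282 = 451.2 N, acting at 243 mm from B (one-third of the span from the peak).
ΣF_x = 0: B_x = 0.
ΣF_y = 0: B_y − ½·3.2·282 − 780 = 0 → B_y = 1231 N.
ΣM about B: M_B − (½·3.2·282)·243 − 780·106 + 306650 = 0 → M_B = -114300 N·mm.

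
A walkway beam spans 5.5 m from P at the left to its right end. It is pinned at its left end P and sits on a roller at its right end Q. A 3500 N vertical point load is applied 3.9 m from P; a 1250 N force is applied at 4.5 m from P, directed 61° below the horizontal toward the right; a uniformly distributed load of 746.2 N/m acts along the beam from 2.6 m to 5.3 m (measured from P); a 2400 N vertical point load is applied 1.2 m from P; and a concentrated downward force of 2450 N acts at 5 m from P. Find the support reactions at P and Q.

Resultant of the distributed load: 746.2 × 2.7 = 2014.74 N at 3.95 m from P.
Moments about P: Q_y·5.5 − 3500·3.9 − 1250·sin61°·4.5 − (746.2·2.7)·3.95 − 2400·1.2 − 2450·5 = 0 → Q_y = 41658/5.5 = 7574.18 ≈ 7574 N.
ΣF_y = 0: P_y + 7574.18 − 3500 − 1250·sin61° − 746.2·2.7 − 2400 − 2450 = 0 → P_y = 3884 N.
ΣF_x = 0: P_x + 1250·cos61° = 0 → P_x = -606.0 N.

P_x = -606.0 N, P_y = 3884 N, Q_y = 7574 N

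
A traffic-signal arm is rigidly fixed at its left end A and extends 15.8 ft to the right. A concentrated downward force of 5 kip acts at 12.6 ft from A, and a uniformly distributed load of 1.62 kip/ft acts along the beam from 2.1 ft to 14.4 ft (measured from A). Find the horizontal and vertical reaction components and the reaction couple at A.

Resultant of the distributed load: 1.62 × 12.3 = 19.926 kip at 8.25 ft from A.
ΣF_x = 0: A_x = 0.
ΣF_y = 0: A_y − 5 − 1.62·12.3 = 0 → A_y = 24.93 kip.
ΣM about A: M_A − 5·12.6 − (1.62·12.3)·8.25 = 0 → M_A = 227.4 kip·ft.

A_x = 0, A_y = 24.93 kip, M_A = 227.4 kip·ft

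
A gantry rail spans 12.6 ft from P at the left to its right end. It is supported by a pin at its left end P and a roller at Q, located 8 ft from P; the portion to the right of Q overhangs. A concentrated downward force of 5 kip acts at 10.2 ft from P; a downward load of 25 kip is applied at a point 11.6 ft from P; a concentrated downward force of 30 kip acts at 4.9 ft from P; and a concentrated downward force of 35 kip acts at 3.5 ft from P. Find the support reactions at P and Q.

ΣM about P: Q_y·8 − 5·10.2 − 25·11.6 − 30·4.9 − 35·3.5 = 0 → Q_y = 610.5/8 = 76.3125 ≈ 76.31 kip.
ΣF_y = 0: P_y + 76.3125 − 5 − 25 − 30 − 35 = 0 → P_y = 18.69 kip.
ΣF_x = 0: no horizontal applied forces, so P_x = 0.

P_x = 0, P_y = 18.69 kip, Q_y = 76.31 kip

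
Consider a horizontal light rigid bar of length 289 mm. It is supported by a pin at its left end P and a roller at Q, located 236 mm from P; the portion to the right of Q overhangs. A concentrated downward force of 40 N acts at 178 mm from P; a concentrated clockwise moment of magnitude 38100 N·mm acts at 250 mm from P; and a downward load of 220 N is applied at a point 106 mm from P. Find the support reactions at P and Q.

P_x = 0, P_y = -30.42 N, Q_y = 290.4 N

Taking moments about P: Q_y·236 − 40·178 − 38100 − 220·106 = 0 → Q_y = 68540/236 = 290.424 ≈ 290.4 N.
ΣF_y = 0: P_y + 290.424 − 40 − 220 = 0 → P_y = -30.42 N.
ΣF_x = 0: no horizontal applied forces, so P_x = 0.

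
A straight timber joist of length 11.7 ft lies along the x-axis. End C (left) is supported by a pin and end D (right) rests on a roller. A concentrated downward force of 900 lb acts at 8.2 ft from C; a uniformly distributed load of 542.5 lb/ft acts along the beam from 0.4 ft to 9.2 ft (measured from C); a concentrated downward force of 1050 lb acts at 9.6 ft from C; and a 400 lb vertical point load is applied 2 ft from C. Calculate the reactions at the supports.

Resultant of the distributed load: 542.5 × 8.8 = 4774 lb at 4.8 ft from C.
Moments about C: D_y·11.7 − 900·8.2 − (542.5·8.8)·4.8 − 1050·9.6 − 400·2 = 0 → D_y = 41175.2/11.7 = 3519.25 ≈ 3519 lb.
ΣF_y = 0: C_y + 3519.25 − 900 − 542.5·8.8 − 1050 − 400 = 0 → C_y = 3605 lb.
ΣF_x = 0: no horizontal applied forces, so C_x = 0.

C_x = 0, C_y = 3605 lb, D_y = 3519 lb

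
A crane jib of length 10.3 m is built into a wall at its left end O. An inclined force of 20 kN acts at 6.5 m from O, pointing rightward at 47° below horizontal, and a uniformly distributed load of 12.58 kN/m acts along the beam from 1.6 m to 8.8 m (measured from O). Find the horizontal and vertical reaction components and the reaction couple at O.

Resultant of the distributed load: 12.58 × 7.2 = 90.576 kN at 5.2 m from O.
ΣF_x = 0: O_x + 20·cos47° = 0 → O_x = -13.64 kN.
ΣF_y = 0: O_y − 20·sin47° − 12.58·7.2 = 0 → O_y = 105.2 kN.
ΣM about O: M_O − 20·sin47°·6.5 − (12.58·7.2)·5.2 = 0 → M_O = 566.1 kN·m.

O_x = -13.64 kN, O_y = 105.2 kN, M_O = 566.1 kN·m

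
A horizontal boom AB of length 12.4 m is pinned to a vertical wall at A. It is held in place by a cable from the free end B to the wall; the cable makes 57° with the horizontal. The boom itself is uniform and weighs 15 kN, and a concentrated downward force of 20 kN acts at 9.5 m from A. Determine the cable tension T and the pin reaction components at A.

ΣM about A: T·sin57°·12.4 − 15·6.2 − 20·9.5 = 0 → T = 283/(12.4·0.838671) = 27.2128 ≈ 27.21 kN.
ΣF_x = 0: A_x − T·cos57° = 0 → A_x = 27.2128 × 0.544639 = 14.82 kN.
ΣF_y = 0: A_y + T·sin57° − 15 − 20 = 0 → A_y = 35 − 27.2128 × 0.838671 = 12.18 kN.

T = 27.21 kN, A_x = 14.82 kN, A_y = 12.18 kN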